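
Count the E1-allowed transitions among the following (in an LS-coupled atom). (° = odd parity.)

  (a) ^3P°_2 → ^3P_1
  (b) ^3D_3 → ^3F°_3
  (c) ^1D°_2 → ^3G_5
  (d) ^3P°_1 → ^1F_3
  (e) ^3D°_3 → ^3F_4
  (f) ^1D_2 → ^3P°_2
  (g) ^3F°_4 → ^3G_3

(a) allowed
(b) allowed
(c) forbidden (ΔS, ΔL, ΔJ fail)
(d) forbidden (ΔS, ΔL, ΔJ fail)
(e) allowed
(f) forbidden (ΔS fails)
(g) allowed
Total allowed: 4 of 7.

4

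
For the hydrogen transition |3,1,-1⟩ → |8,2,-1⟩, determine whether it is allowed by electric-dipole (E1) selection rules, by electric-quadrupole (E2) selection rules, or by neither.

Δl = 2 − 1 = +1; l_i + l_f = 3.
Δm_l = +0.
E1 (Δl = ±1, |Δm_l| ≤ 1): satisfied.
E2 (Δl = 0,±2, l_i+l_f ≥ 2, |Δm_l| ≤ 2): not satisfied.

E1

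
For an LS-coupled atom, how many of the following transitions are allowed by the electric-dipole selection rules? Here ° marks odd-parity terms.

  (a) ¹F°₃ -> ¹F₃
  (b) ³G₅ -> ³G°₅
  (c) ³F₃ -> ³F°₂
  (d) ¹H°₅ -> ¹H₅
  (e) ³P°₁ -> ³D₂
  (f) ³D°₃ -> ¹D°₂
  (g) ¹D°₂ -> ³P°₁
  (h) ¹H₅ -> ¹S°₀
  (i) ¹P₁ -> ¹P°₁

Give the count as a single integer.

(a) allowed
(b) allowed
(c) allowed
(d) allowed
(e) allowed
(f) forbidden (parity, ΔS fail)
(g) forbidden (parity, ΔS fail)
(h) forbidden (ΔL, ΔJ fail)
(i) allowed
Total allowed: 6 of 9.

6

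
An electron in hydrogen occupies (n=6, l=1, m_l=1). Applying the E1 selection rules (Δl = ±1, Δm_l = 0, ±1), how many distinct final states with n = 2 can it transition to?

1

E1 requires Δl = ±1, so l_f ∈ {0, 2}; with 0 ≤ l_f ≤ n_f−1 = 1, the allowed l_f values are {0}.
For l_f = 0: m_f ∈ {m_i−1, m_i, m_i+1} ∩ [−0, 0] = {0} → 1 state.
Total: 1.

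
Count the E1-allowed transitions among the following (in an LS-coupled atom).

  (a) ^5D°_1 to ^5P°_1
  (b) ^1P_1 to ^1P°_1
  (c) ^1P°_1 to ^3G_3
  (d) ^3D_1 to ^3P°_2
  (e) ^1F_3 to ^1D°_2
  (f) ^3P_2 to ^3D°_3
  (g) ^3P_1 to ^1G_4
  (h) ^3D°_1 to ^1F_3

(a) forbidden (parity fails)
(b) allowed
(c) forbidden (ΔS, ΔL, ΔJ fail)
(d) allowed
(e) allowed
(f) allowed
(g) forbidden (parity, ΔS, ΔL, ΔJ fail)
(h) forbidden (ΔS, ΔJ fail)
Total allowed: 4 of 8.

4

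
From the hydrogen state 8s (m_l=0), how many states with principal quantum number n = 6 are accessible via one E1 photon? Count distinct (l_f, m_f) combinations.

3

E1 requires Δl = ±1, so l_f ∈ {-1, 1}; with 0 ≤ l_f ≤ n_f−1 = 5, the allowed l_f values are {1}.
For l_f = 1: m_f ∈ {m_i−1, m_i, m_i+1} ∩ [−1, 1] = {-1, 0, 1} → 3 states.
Total: 3.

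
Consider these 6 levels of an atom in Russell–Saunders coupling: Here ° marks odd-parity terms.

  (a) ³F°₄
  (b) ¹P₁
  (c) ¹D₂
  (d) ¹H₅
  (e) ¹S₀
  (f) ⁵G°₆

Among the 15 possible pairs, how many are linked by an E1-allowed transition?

(a)–(b): forbidden (ΔS, ΔL, ΔJ).
(a)–(c): forbidden (ΔS, ΔJ).
(a)–(d): forbidden (ΔS, ΔL).
(a)–(e): forbidden (ΔS, ΔL, ΔJ).
(a)–(f): forbidden (parity, ΔS, ΔJ).
(b)–(c): forbidden (parity).
(b)–(d): forbidden (parity, ΔL, ΔJ).
(b)–(e): forbidden (parity).
(b)–(f): forbidden (ΔS, ΔL, ΔJ).
(c)–(d): forbidden (parity, ΔL, ΔJ).
(c)–(e): forbidden (parity, ΔL, ΔJ).
(c)–(f): forbidden (ΔS, ΔL, ΔJ).
(d)–(e): forbidden (parity, ΔL, ΔJ).
(d)–(f): forbidden (ΔS).
(e)–(f): forbidden (ΔS, ΔL, ΔJ).
Allowed pairs: 0 of 15.

0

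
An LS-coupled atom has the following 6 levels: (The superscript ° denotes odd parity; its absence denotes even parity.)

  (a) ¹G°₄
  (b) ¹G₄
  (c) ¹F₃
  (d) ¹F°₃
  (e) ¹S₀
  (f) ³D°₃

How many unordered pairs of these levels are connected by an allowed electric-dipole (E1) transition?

4

(a)–(b): allowed.
(a)–(c): allowed.
(a)–(d): forbidden (parity).
(a)–(e): forbidden (ΔL, ΔJ).
(a)–(f): forbidden (parity, ΔS, ΔL).
(b)–(c): forbidden (parity).
(b)–(d): allowed.
(b)–(e): forbidden (parity, ΔL, ΔJ).
(b)–(f): forbidden (ΔS, ΔL).
(c)–(d): allowed.
(c)–(e): forbidden (parity, ΔL, ΔJ).
(c)–(f): forbidden (ΔS).
(d)–(e): forbidden (ΔL, ΔJ).
(d)–(f): forbidden (parity, ΔS).
(e)–(f): forbidden (ΔS, ΔL, ΔJ).
Allowed pairs: 4 of 15.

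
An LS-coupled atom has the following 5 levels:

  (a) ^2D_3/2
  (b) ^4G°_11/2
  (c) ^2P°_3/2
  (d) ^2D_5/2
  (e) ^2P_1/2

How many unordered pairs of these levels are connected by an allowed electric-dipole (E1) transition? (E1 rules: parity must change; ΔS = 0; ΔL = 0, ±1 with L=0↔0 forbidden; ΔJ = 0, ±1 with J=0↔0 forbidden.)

(a)–(b): forbidden (ΔS, ΔL, ΔJ).
(a)–(c): allowed.
(a)–(d): forbidden (parity).
(a)–(e): forbidden (parity).
(b)–(c): forbidden (parity, ΔS, ΔL, ΔJ).
(b)–(d): forbidden (ΔS, ΔL, ΔJ).
(b)–(e): forbidden (ΔS, ΔL, ΔJ).
(c)–(d): allowed.
(c)–(e): allowed.
(d)–(e): forbidden (parity, ΔJ).
Allowed pairs: 3 of 10.

3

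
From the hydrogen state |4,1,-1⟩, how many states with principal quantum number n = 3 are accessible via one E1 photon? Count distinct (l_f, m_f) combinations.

4

E1 requires Δl = ±1, so l_f ∈ {0, 2}; with 0 ≤ l_f ≤ n_f−1 = 2, the allowed l_f values are {0, 2}.
For l_f = 0: m_f ∈ {m_i−1, m_i, m_i+1} ∩ [−0, 0] = {0} → 1 state.
For l_f = 2: m_f ∈ {m_i−1, m_i, m_i+1} ∩ [−2, 2] = {-2, -1, 0} → 3 states.
Total: 4.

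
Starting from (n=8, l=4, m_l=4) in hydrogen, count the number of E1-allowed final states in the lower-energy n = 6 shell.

E1 requires Δl = ±1, so l_f ∈ {3, 5}; with 0 ≤ l_f ≤ n_f−1 = 5, the allowed l_f values are {3, 5}.
For l_f = 3: m_f ∈ {m_i−1, m_i, m_i+1} ∩ [−3, 3] = {3} → 1 state.
For l_f = 5: m_f ∈ {m_i−1, m_i, m_i+1} ∩ [−5, 5] = {3, 4, 5} → 3 states.
Total: 4.

4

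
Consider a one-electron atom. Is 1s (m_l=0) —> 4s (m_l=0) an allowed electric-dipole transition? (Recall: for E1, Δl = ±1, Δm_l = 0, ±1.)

forbidden

l: 0 → 0 (Δl = +0). Δl = ±1 fails.
Δm_l = 0 − (0) = +0. E1 requires Δm_l = 0, ±1: ok.
The transition is electric-dipole forbidden.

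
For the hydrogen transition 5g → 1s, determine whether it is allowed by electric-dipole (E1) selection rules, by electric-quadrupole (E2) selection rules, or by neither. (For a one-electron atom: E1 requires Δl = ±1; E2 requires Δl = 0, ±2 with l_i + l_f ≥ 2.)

neither

Δl = 0 − 4 = -4; l_i + l_f = 4.
E1 (Δl = ±1): not satisfied.
E2 (Δl = 0,±2, l_i+l_f ≥ 2): not satisfied.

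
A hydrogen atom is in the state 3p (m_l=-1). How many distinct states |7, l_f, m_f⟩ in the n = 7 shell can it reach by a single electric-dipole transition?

E1 requires Δl = ±1, so l_f ∈ {0, 2}; with 0 ≤ l_f ≤ n_f−1 = 6, the allowed l_f values are {0, 2}.
For l_f = 0: m_f ∈ {m_i−1, m_i, m_i+1} ∩ [−0, 0] = {0} → 1 state.
For l_f = 2: m_f ∈ {m_i−1, m_i, m_i+1} ∩ [−2, 2] = {-2, -1, 0} → 3 states.
Total: 4.

4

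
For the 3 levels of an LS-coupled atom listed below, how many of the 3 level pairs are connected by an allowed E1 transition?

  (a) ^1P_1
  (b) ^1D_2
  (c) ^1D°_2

(a)–(b): forbidden (parity).
(a)–(c): allowed.
(b)–(c): allowed.
Allowed pairs: 2 of 3.

2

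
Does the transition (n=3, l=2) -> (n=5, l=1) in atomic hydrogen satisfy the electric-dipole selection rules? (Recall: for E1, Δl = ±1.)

Δl = 1 − 2 = -1; the E1 rule Δl = ±1 is passes.
All E1 selection rules are satisfied.

allowed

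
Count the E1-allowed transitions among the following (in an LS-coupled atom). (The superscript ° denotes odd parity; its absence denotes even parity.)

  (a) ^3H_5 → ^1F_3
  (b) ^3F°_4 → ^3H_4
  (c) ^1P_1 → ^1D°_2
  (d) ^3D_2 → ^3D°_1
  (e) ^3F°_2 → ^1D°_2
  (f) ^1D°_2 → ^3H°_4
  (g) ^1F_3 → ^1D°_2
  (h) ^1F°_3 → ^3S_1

(a) forbidden (parity, ΔS, ΔL, ΔJ fail)
(b) forbidden (ΔL fails)
(c) allowed
(d) allowed
(e) forbidden (parity, ΔS fail)
(f) forbidden (parity, ΔS, ΔL, ΔJ fail)
(g) allowed
(h) forbidden (ΔS, ΔL, ΔJ fail)
Total allowed: 3 of 8.

3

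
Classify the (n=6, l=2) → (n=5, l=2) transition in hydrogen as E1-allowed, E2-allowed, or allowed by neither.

E2

Δl = 2 − 2 = +0; l_i + l_f = 4.
E1 (Δl = ±1): not satisfied.
E2 (Δl = 0,±2, l_i+l_f ≥ 2): satisfied.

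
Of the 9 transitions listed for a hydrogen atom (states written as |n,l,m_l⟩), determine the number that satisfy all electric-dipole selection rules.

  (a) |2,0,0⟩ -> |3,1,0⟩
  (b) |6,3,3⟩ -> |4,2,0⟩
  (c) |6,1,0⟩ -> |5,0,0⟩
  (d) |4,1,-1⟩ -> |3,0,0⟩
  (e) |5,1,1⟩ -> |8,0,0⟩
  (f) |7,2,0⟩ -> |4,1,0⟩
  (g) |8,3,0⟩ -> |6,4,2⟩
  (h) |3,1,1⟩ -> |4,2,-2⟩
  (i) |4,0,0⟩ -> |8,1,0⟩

6

(a) allowed
(b) forbidden — Δm_l = -3 (E1 requires Δm_l = 0, ±1)
(c) allowed
(d) allowed
(e) allowed
(f) allowed
(g) forbidden — Δm_l = +2 (E1 requires Δm_l = 0, ±1)
(h) forbidden — Δm_l = -3 (E1 requires Δm_l = 0, ±1)
(i) allowed
Total allowed: 6 of 9.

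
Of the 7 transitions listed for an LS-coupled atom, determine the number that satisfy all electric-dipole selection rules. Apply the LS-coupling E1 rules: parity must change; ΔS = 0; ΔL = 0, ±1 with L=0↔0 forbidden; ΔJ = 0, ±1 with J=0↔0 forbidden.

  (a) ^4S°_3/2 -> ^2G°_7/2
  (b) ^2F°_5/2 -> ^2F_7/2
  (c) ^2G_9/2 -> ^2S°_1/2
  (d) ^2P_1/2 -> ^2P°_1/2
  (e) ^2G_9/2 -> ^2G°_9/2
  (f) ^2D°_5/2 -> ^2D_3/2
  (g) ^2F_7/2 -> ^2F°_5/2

(a) forbidden (parity, ΔS, ΔL, ΔJ fail)
(b) allowed
(c) forbidden (ΔL, ΔJ fail)
(d) allowed
(e) allowed
(f) allowed
(g) allowed
Total allowed: 5 of 7.

5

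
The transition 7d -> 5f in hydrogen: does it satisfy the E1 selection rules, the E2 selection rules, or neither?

E1

Δl = 3 − 2 = +1; l_i + l_f = 5.
E1 (Δl = ±1): satisfied.
E2 (Δl = 0,±2, l_i+l_f ≥ 2): not satisfied.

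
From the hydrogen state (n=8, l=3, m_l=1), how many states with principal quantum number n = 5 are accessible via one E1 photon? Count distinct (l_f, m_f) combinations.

6

E1 requires Δl = ±1, so l_f ∈ {2, 4}; with 0 ≤ l_f ≤ n_f−1 = 4, the allowed l_f values are {2, 4}.
For l_f = 2: m_f ∈ {m_i−1, m_i, m_i+1} ∩ [−2, 2] = {0, 1, 2} → 3 states.
For l_f = 4: m_f ∈ {m_i−1, m_i, m_i+1} ∩ [−4, 4] = {0, 1, 2} → 3 states.
Total: 6.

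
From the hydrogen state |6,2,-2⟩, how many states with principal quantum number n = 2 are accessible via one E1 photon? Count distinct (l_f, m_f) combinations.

E1 requires Δl = ±1, so l_f ∈ {1, 3}; with 0 ≤ l_f ≤ n_f−1 = 1, the allowed l_f values are {1}.
For l_f = 1: m_f ∈ {m_i−1, m_i, m_i+1} ∩ [−1, 1] = {-1} → 1 state.
Total: 1.

1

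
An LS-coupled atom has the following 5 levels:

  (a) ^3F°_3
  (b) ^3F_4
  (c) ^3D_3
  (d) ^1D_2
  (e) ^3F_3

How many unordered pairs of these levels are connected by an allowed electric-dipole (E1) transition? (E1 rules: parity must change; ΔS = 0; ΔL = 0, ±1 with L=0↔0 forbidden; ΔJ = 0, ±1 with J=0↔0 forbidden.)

3

(a)–(b): allowed.
(a)–(c): allowed.
(a)–(d): forbidden (ΔS).
(a)–(e): allowed.
(b)–(c): forbidden (parity).
(b)–(d): forbidden (parity, ΔS, ΔJ).
(b)–(e): forbidden (parity).
(c)–(d): forbidden (parity, ΔS).
(c)–(e): forbidden (parity).
(d)–(e): forbidden (parity, ΔS).
Allowed pairs: 3 of 10.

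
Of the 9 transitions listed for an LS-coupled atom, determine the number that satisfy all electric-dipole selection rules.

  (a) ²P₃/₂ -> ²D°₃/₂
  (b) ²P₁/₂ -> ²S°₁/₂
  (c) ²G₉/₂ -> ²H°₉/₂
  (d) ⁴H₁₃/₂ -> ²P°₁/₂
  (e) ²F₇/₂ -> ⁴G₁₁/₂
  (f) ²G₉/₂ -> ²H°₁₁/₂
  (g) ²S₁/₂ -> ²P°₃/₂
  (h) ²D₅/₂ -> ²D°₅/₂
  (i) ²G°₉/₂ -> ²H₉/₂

(a) allowed
(b) allowed
(c) allowed
(d) forbidden (ΔS, ΔL, ΔJ fail)
(e) forbidden (parity, ΔS, ΔJ fail)
(f) allowed
(g) allowed
(h) allowed
(i) allowed
Total allowed: 7 of 9.

7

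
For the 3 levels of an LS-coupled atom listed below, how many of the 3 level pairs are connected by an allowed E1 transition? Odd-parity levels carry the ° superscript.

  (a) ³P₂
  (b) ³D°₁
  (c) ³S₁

1

(a)–(b): allowed.
(a)–(c): forbidden (parity).
(b)–(c): forbidden (ΔL).
Allowed pairs: 1 of 3.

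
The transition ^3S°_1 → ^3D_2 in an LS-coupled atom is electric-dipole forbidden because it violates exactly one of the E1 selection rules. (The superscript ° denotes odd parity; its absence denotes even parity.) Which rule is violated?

Initial level: S=1, L=0, J=1, parity odd. Final level: S=1, L=2, J=2, parity even.
ΔJ = 0, ±1 (not J=0↔0): J: 1 → 2, ΔJ = +1 — ok.
ΔS = 0: S: 1 → 1 — ok.
ΔL = 0, ±1 (not L=0↔0): L: 0 → 2, ΔL = +2 — fails.
Parity must change: odd → even — ok.

the ΔL = 0, ±1 rule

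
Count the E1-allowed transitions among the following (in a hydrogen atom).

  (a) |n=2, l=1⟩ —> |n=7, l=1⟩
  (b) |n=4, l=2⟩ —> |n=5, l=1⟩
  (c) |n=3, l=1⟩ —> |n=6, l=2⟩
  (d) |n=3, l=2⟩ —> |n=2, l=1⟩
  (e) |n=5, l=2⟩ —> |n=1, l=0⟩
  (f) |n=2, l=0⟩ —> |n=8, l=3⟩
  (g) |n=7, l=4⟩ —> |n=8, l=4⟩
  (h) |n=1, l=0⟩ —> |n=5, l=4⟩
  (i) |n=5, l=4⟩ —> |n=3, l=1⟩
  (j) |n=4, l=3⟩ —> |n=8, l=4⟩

4

(a) forbidden — Δl = +0 (E1 requires Δl = ±1)
(b) allowed
(c) allowed
(d) allowed
(e) forbidden — Δl = -2 (E1 requires Δl = ±1)
(f) forbidden — Δl = +3 (E1 requires Δl = ±1)
(g) forbidden — Δl = +0 (E1 requires Δl = ±1)
(h) forbidden — Δl = +4 (E1 requires Δl = ±1)
(i) forbidden — Δl = -3 (E1 requires Δl = ±1)
(j) allowed
Total allowed: 4 of 10.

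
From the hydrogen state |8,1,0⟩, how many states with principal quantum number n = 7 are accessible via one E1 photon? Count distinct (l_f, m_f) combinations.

4

E1 requires Δl = ±1, so l_f ∈ {0, 2}; with 0 ≤ l_f ≤ n_f−1 = 6, the allowed l_f values are {0, 2}.
For l_f = 0: m_f ∈ {m_i−1, m_i, m_i+1} ∩ [−0, 0] = {0} → 1 state.
For l_f = 2: m_f ∈ {m_i−1, m_i, m_i+1} ∩ [−2, 2] = {-1, 0, 1} → 3 states.
Total: 4.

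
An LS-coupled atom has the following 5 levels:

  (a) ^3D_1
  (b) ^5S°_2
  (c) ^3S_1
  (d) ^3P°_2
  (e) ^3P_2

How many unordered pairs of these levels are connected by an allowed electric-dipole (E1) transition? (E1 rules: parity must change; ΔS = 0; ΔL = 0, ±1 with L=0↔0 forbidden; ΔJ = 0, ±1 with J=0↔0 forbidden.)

(a)–(b): forbidden (ΔS, ΔL).
(a)–(c): forbidden (parity, ΔL).
(a)–(d): allowed.
(a)–(e): forbidden (parity).
(b)–(c): forbidden (ΔS, ΔL).
(b)–(d): forbidden (parity, ΔS).
(b)–(e): forbidden (ΔS).
(c)–(d): allowed.
(c)–(e): forbidden (parity).
(d)–(e): allowed.
Allowed pairs: 3 of 10.

3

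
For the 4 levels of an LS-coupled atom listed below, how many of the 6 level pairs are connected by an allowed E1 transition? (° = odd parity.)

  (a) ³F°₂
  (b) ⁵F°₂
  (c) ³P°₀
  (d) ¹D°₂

0

(a)–(b): forbidden (parity, ΔS).
(a)–(c): forbidden (parity, ΔL, ΔJ).
(a)–(d): forbidden (parity, ΔS).
(b)–(c): forbidden (parity, ΔS, ΔL, ΔJ).
(b)–(d): forbidden (parity, ΔS).
(c)–(d): forbidden (parity, ΔS, ΔJ).
Allowed pairs: 0 of 6.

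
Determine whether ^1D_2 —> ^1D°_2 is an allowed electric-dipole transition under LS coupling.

allowed

Reading off the term symbols: S 0→0, L 2→2, J 2→2, parity even→odd.
Parity must change: even → odd — satisfied.
ΔS = 0: S: 0 → 0 — satisfied.
ΔL = 0, ±1 (not L=0↔0): L: 2 → 2, ΔL = +0 — satisfied.
ΔJ = 0, ±1 (not J=0↔0): J: 2 → 2, ΔJ = +0 — satisfied.
All four E1 rules are satisfied.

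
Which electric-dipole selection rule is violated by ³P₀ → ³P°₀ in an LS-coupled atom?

the J=0 ↔ J=0 exclusion

Parity must change: even → odd — satisfied.
ΔJ = 0, ±1 (not J=0↔0): J: 0 → 0, ΔJ = +0 — violated.
ΔS = 0: S: 1 → 1 — satisfied.
ΔL = 0, ±1 (not L=0↔0): L: 1 → 1, ΔL = +0 — satisfied.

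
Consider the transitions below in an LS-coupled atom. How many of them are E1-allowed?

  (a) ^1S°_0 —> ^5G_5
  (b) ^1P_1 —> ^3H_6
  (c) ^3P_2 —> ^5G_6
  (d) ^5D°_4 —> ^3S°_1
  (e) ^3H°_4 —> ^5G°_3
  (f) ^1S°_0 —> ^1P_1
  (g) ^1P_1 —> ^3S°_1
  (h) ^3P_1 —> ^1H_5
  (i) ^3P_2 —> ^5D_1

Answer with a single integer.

1

(a) forbidden (ΔS, ΔL, ΔJ fail)
(b) forbidden (parity, ΔS, ΔL, ΔJ fail)
(c) forbidden (parity, ΔS, ΔL, ΔJ fail)
(d) forbidden (parity, ΔS, ΔL, ΔJ fail)
(e) forbidden (parity, ΔS fail)
(f) allowed
(g) forbidden (ΔS fails)
(h) forbidden (parity, ΔS, ΔL, ΔJ fail)
(i) forbidden (parity, ΔS fail)
Total allowed: 1 of 9.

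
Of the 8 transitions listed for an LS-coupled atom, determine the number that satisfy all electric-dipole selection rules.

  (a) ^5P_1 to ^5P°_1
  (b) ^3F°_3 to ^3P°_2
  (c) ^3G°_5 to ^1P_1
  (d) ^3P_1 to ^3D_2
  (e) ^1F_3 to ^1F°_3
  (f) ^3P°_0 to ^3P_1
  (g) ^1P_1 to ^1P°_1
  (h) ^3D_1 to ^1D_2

4

(a) allowed
(b) forbidden (parity, ΔL fail)
(c) forbidden (ΔS, ΔL, ΔJ fail)
(d) forbidden (parity fails)
(e) allowed
(f) allowed
(g) allowed
(h) forbidden (parity, ΔS fail)
Total allowed: 4 of 8.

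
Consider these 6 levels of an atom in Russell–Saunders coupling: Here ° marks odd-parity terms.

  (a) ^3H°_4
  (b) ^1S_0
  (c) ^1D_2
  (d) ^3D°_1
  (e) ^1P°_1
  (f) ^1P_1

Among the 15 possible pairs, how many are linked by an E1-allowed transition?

3

(a)–(b): forbidden (ΔS, ΔL, ΔJ).
(a)–(c): forbidden (ΔS, ΔL, ΔJ).
(a)–(d): forbidden (parity, ΔL, ΔJ).
(a)–(e): forbidden (parity, ΔS, ΔL, ΔJ).
(a)–(f): forbidden (ΔS, ΔL, ΔJ).
(b)–(c): forbidden (parity, ΔL, ΔJ).
(b)–(d): forbidden (ΔS, ΔL).
(b)–(e): allowed.
(b)–(f): forbidden (parity).
(c)–(d): forbidden (ΔS).
(c)–(e): allowed.
(c)–(f): forbidden (parity).
(d)–(e): forbidden (parity, ΔS).
(d)–(f): forbidden (ΔS).
(e)–(f): allowed.
Allowed pairs: 3 of 15.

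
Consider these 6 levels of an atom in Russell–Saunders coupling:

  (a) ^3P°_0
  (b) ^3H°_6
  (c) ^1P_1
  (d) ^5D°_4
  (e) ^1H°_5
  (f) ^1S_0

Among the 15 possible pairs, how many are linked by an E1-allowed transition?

0

(a)–(b): forbidden (parity, ΔL, ΔJ).
(a)–(c): forbidden (ΔS).
(a)–(d): forbidden (parity, ΔS, ΔJ).
(a)–(e): forbidden (parity, ΔS, ΔL, ΔJ).
(a)–(f): forbidden (ΔS, ΔJ).
(b)–(c): forbidden (ΔS, ΔL, ΔJ).
(b)–(d): forbidden (parity, ΔS, ΔL, ΔJ).
(b)–(e): forbidden (parity, ΔS).
(b)–(f): forbidden (ΔS, ΔL, ΔJ).
(c)–(d): forbidden (ΔS, ΔJ).
(c)–(e): forbidden (ΔL, ΔJ).
(c)–(f): forbidden (parity).
(d)–(e): forbidden (parity, ΔS, ΔL).
(d)–(f): forbidden (ΔS, ΔL, ΔJ).
(e)–(f): forbidden (ΔL, ΔJ).
Allowed pairs: 0 of 15.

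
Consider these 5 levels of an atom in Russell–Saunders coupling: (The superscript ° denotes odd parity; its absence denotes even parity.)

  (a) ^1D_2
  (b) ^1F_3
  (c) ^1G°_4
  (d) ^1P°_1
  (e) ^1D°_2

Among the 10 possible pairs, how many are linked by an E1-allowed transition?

4

(a)–(b): forbidden (parity).
(a)–(c): forbidden (ΔL, ΔJ).
(a)–(d): allowed.
(a)–(e): allowed.
(b)–(c): allowed.
(b)–(d): forbidden (ΔL, ΔJ).
(b)–(e): allowed.
(c)–(d): forbidden (parity, ΔL, ΔJ).
(c)–(e): forbidden (parity, ΔL, ΔJ).
(d)–(e): forbidden (parity).
Allowed pairs: 4 of 10.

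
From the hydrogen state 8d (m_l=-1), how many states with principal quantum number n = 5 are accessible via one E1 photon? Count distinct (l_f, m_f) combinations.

5

E1 requires Δl = ±1, so l_f ∈ {1, 3}; with 0 ≤ l_f ≤ n_f−1 = 4, the allowed l_f values are {1, 3}.
For l_f = 1: m_f ∈ {m_i−1, m_i, m_i+1} ∩ [−1, 1] = {-1, 0} → 2 states.
For l_f = 3: m_f ∈ {m_i−1, m_i, m_i+1} ∩ [−3, 3] = {-2, -1, 0} → 3 states.
Total: 5.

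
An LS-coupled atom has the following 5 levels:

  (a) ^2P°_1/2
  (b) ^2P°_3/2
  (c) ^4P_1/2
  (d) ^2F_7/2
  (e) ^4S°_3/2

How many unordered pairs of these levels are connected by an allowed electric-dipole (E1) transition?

1

(a)–(b): forbidden (parity).
(a)–(c): forbidden (ΔS).
(a)–(d): forbidden (ΔL, ΔJ).
(a)–(e): forbidden (parity, ΔS).
(b)–(c): forbidden (ΔS).
(b)–(d): forbidden (ΔL, ΔJ).
(b)–(e): forbidden (parity, ΔS).
(c)–(d): forbidden (parity, ΔS, ΔL, ΔJ).
(c)–(e): allowed.
(d)–(e): forbidden (ΔS, ΔL, ΔJ).
Allowed pairs: 1 of 10.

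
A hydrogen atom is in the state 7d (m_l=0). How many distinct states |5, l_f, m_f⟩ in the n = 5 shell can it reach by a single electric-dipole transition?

6

E1 requires Δl = ±1, so l_f ∈ {1, 3}; with 0 ≤ l_f ≤ n_f−1 = 4, the allowed l_f values are {1, 3}.
For l_f = 1: m_f ∈ {m_i−1, m_i, m_i+1} ∩ [−1, 1] = {-1, 0, 1} → 3 states.
For l_f = 3: m_f ∈ {m_i−1, m_i, m_i+1} ∩ [−3, 3] = {-1, 0, 1} → 3 states.
Total: 6.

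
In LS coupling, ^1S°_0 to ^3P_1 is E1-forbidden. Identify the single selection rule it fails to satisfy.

Initial level: S=0, L=0, J=0, parity odd. Final level: S=1, L=1, J=1, parity even.
Parity must change: odd → even — ok.
ΔL = 0, ±1 (not L=0↔0): L: 0 → 1, ΔL = +1 — ok.
ΔJ = 0, ±1 (not J=0↔0): J: 0 → 1, ΔJ = +1 — ok.
ΔS = 0: S: 0 → 1 — fails.

the ΔS = 0 rule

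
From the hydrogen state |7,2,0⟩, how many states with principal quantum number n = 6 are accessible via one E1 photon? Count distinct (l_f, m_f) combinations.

E1 requires Δl = ±1, so l_f ∈ {1, 3}; with 0 ≤ l_f ≤ n_f−1 = 5, the allowed l_f values are {1, 3}.
For l_f = 1: m_f ∈ {m_i−1, m_i, m_i+1} ∩ [−1, 1] = {-1, 0, 1} → 3 states.
For l_f = 3: m_f ∈ {m_i−1, m_i, m_i+1} ∩ [−3, 3] = {-1, 0, 1} → 3 states.
Total: 6.

6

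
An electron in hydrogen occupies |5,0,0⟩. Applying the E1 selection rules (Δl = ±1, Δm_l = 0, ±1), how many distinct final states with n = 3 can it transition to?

E1 requires Δl = ±1, so l_f ∈ {-1, 1}; with 0 ≤ l_f ≤ n_f−1 = 2, the allowed l_f values are {1}.
For l_f = 1: m_f ∈ {m_i−1, m_i, m_i+1} ∩ [−1, 1] = {-1, 0, 1} → 3 states.
Total: 3.

3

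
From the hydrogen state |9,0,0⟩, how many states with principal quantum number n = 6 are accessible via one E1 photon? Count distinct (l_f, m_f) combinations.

E1 requires Δl = ±1, so l_f ∈ {-1, 1}; with 0 ≤ l_f ≤ n_f−1 = 5, the allowed l_f values are {1}.
For l_f = 1: m_f ∈ {m_i−1, m_i, m_i+1} ∩ [−1, 1] = {-1, 0, 1} → 3 states.
Total: 3.

3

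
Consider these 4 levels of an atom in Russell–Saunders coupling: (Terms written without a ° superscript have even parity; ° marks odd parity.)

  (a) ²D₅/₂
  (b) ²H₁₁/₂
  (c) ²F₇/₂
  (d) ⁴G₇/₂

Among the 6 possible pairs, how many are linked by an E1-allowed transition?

0

(a)–(b): forbidden (parity, ΔL, ΔJ).
(a)–(c): forbidden (parity).
(a)–(d): forbidden (parity, ΔS, ΔL).
(b)–(c): forbidden (parity, ΔL, ΔJ).
(b)–(d): forbidden (parity, ΔS, ΔJ).
(c)–(d): forbidden (parity, ΔS).
Allowed pairs: 0 of 6.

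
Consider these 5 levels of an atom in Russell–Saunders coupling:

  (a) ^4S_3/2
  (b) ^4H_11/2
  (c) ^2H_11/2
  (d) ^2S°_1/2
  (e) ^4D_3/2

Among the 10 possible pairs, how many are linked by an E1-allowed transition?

0

(a)–(b): forbidden (parity, ΔL, ΔJ).
(a)–(c): forbidden (parity, ΔS, ΔL, ΔJ).
(a)–(d): forbidden (ΔS, ΔL).
(a)–(e): forbidden (parity, ΔL).
(b)–(c): forbidden (parity, ΔS).
(b)–(d): forbidden (ΔS, ΔL, ΔJ).
(b)–(e): forbidden (parity, ΔL, ΔJ).
(c)–(d): forbidden (ΔL, ΔJ).
(c)–(e): forbidden (parity, ΔS, ΔL, ΔJ).
(d)–(e): forbidden (ΔS, ΔL).
Allowed pairs: 0 of 10.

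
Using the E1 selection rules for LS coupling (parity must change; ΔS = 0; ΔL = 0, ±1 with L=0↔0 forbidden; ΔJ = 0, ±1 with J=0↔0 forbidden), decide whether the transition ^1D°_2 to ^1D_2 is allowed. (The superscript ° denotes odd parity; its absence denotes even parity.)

allowed

Initial level: S=0, L=2, J=2, parity odd. Final level: S=0, L=2, J=2, parity even.
Parity must change: odd → even — ok.
ΔS = 0: S: 0 → 0 — ok.
ΔL = 0, ±1 (not L=0↔0): L: 2 → 2, ΔL = +0 — ok.
ΔJ = 0, ±1 (not J=0↔0): J: 2 → 2, ΔJ = +0 — ok.
All four E1 rules are satisfied.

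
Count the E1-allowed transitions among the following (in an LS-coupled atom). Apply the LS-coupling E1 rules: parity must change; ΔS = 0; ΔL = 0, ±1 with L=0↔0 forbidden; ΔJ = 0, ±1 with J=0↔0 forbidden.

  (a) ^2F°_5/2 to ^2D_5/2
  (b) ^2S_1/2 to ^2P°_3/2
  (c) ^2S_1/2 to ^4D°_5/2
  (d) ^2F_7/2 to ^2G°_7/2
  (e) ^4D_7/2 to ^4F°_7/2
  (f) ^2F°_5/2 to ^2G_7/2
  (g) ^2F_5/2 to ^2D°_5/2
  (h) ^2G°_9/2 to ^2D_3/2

(a) allowed
(b) allowed
(c) forbidden (ΔS, ΔL, ΔJ fail)
(d) allowed
(e) allowed
(f) allowed
(g) allowed
(h) forbidden (ΔL, ΔJ fail)
Total allowed: 6 of 8.

6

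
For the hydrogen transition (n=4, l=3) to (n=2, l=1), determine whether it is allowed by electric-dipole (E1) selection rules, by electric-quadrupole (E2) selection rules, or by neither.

Δl = 1 − 3 = -2; l_i + l_f = 4.
E1 (Δl = ±1): not satisfied.
E2 (Δl = 0,±2, l_i+l_f ≥ 2): satisfied.

E2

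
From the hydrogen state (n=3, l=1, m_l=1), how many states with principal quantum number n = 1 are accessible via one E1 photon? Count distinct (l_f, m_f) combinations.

1

E1 requires Δl = ±1, so l_f ∈ {0, 2}; with 0 ≤ l_f ≤ n_f−1 = 0, the allowed l_f values are {0}.
For l_f = 0: m_f ∈ {m_i−1, m_i, m_i+1} ∩ [−0, 0] = {0} → 1 state.
Total: 1.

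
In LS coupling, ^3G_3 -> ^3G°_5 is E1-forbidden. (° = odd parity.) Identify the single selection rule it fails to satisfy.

Parity must change: even → odd — satisfied.
ΔS = 0: S: 1 → 1 — satisfied.
ΔL = 0, ±1 (not L=0↔0): L: 4 → 4, ΔL = +0 — satisfied.
ΔJ = 0, ±1 (not J=0↔0): J: 3 → 5, ΔJ = +2 — violated.

the ΔJ = 0, ±1 rule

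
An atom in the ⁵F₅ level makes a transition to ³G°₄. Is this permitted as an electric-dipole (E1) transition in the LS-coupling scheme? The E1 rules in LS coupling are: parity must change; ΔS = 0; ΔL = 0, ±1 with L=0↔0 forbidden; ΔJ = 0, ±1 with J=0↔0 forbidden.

Reading off the term symbols: S 2→1, L 3→4, J 5→4, parity even→odd.
ΔL = 0, ±1 (not L=0↔0): L: 3 → 4, ΔL = +1 — passes.
ΔS = 0: S: 2 → 1 — fails.
Parity must change: even → odd — passes.
ΔJ = 0, ±1 (not J=0↔0): J: 5 → 4, ΔJ = -1 — passes.
Rule(s) violated: ΔS.

forbidden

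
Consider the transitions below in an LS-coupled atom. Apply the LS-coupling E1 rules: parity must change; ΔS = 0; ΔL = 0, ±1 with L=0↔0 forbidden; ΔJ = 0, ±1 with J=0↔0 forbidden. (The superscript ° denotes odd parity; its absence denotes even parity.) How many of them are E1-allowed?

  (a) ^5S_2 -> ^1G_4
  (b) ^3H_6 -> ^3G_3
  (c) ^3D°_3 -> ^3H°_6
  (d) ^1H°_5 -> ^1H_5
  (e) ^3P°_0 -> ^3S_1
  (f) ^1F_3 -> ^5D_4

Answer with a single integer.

(a) forbidden (parity, ΔS, ΔL, ΔJ fail)
(b) forbidden (parity, ΔJ fail)
(c) forbidden (parity, ΔL, ΔJ fail)
(d) allowed
(e) allowed
(f) forbidden (parity, ΔS fail)
Total allowed: 2 of 6.

2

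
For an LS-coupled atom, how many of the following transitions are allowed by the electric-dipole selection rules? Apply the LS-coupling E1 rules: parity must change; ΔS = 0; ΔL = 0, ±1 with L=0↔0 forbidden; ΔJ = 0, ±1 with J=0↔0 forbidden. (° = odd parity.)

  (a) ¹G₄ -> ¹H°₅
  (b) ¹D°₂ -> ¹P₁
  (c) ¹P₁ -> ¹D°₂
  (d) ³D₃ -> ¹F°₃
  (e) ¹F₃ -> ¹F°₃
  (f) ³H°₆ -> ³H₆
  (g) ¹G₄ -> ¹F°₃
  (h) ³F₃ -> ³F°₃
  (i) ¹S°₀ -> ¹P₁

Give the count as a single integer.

8

(a) allowed
(b) allowed
(c) allowed
(d) forbidden (ΔS fails)
(e) allowed
(f) allowed
(g) allowed
(h) allowed
(i) allowed
Total allowed: 8 of 9.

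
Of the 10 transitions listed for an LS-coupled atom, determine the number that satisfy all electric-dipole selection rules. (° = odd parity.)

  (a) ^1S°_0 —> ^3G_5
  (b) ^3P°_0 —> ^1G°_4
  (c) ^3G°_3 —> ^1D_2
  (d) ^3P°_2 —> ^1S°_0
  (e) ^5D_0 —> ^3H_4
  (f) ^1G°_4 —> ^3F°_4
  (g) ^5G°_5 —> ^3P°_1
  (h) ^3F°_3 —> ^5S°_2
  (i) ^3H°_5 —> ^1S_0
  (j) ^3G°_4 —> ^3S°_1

(a) forbidden (ΔS, ΔL, ΔJ fail)
(b) forbidden (parity, ΔS, ΔL, ΔJ fail)
(c) forbidden (ΔS, ΔL fail)
(d) forbidden (parity, ΔS, ΔJ fail)
(e) forbidden (parity, ΔS, ΔL, ΔJ fail)
(f) forbidden (parity, ΔS fail)
(g) forbidden (parity, ΔS, ΔL, ΔJ fail)
(h) forbidden (parity, ΔS, ΔL fail)
(i) forbidden (ΔS, ΔL, ΔJ fail)
(j) forbidden (parity, ΔL, ΔJ fail)
Total allowed: 0 of 10.

0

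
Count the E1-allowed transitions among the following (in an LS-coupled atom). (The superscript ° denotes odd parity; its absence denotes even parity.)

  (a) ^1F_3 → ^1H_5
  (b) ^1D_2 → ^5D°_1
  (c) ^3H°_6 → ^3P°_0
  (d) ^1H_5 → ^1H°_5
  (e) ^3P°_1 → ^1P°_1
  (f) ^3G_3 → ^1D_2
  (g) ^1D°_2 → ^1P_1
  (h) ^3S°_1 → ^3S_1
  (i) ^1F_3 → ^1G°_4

3

(a) forbidden (parity, ΔL, ΔJ fail)
(b) forbidden (ΔS fails)
(c) forbidden (parity, ΔL, ΔJ fail)
(d) allowed
(e) forbidden (parity, ΔS fail)
(f) forbidden (parity, ΔS, ΔL fail)
(g) allowed
(h) forbidden (ΔL fails)
(i) allowed
Total allowed: 3 of 9.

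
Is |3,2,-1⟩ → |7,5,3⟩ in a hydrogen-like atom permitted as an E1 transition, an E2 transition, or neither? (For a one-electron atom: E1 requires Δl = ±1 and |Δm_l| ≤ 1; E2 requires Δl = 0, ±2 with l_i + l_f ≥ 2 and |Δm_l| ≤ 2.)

Δl = 5 − 2 = +3; l_i + l_f = 7.
Δm_l = +4.
E1 (Δl = ±1, |Δm_l| ≤ 1): not satisfied.
E2 (Δl = 0,±2, l_i+l_f ≥ 2, |Δm_l| ≤ 2): not satisfied.

neither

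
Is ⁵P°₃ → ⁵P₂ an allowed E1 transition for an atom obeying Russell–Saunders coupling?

Parity must change: odd → even — satisfied.
ΔS = 0: S: 2 → 2 — satisfied.
ΔL = 0, ±1 (not L=0↔0): L: 1 → 1, ΔL = +0 — satisfied.
ΔJ = 0, ±1 (not J=0↔0): J: 3 → 2, ΔJ = -1 — satisfied.
All four E1 rules are satisfied.

allowed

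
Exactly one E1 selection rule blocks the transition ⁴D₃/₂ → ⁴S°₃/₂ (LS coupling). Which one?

Parity must change: even → odd — ✓.
ΔS = 0: S: 3/2 → 3/2 — ✓.
ΔL = 0, ±1 (not L=0↔0): L: 2 → 0, ΔL = -2 — ✗.
ΔJ = 0, ±1 (not J=0↔0): J: 3/2 → 3/2, ΔJ = +0 — ✓.

the ΔL = 0, ±1 rule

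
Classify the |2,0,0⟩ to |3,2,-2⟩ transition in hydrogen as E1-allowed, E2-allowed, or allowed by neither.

Δl = 2 − 0 = +2; l_i + l_f = 2.
Δm_l = -2.
E1 (Δl = ±1, |Δm_l| ≤ 1): not satisfied.
E2 (Δl = 0,±2, l_i+l_f ≥ 2, |Δm_l| ≤ 2): satisfied.

E2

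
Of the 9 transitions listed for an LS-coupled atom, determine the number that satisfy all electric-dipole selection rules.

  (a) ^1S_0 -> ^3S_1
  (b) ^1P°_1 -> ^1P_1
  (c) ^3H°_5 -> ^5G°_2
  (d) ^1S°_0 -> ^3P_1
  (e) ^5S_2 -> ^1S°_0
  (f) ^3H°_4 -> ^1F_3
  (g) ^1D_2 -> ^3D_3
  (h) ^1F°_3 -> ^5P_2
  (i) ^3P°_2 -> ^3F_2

1

(a) forbidden (parity, ΔS, ΔL fail)
(b) allowed
(c) forbidden (parity, ΔS, ΔJ fail)
(d) forbidden (ΔS fails)
(e) forbidden (ΔS, ΔL, ΔJ fail)
(f) forbidden (ΔS, ΔL fail)
(g) forbidden (parity, ΔS fail)
(h) forbidden (ΔS, ΔL fail)
(i) forbidden (ΔL fails)
Total allowed: 1 of 9.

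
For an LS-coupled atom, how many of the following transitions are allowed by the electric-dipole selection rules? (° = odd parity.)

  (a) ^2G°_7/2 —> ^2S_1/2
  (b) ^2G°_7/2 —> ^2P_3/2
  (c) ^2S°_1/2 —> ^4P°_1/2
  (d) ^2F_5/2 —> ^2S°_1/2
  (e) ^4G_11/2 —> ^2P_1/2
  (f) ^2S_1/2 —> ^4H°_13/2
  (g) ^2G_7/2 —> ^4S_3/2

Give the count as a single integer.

0

(a) forbidden (ΔL, ΔJ fail)
(b) forbidden (ΔL, ΔJ fail)
(c) forbidden (parity, ΔS fail)
(d) forbidden (ΔL, ΔJ fail)
(e) forbidden (parity, ΔS, ΔL, ΔJ fail)
(f) forbidden (ΔS, ΔL, ΔJ fail)
(g) forbidden (parity, ΔS, ΔL, ΔJ fail)
Total allowed: 0 of 7.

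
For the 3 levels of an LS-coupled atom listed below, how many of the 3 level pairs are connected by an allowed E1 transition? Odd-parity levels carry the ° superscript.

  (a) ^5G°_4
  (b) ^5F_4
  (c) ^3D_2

(a)–(b): allowed.
(a)–(c): forbidden (ΔS, ΔL, ΔJ).
(b)–(c): forbidden (parity, ΔS, ΔJ).
Allowed pairs: 1 of 3.

1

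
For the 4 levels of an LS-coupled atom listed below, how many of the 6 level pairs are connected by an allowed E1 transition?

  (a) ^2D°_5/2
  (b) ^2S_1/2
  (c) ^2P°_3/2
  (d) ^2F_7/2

2

(a)–(b): forbidden (ΔL, ΔJ).
(a)–(c): forbidden (parity).
(a)–(d): allowed.
(b)–(c): allowed.
(b)–(d): forbidden (parity, ΔL, ΔJ).
(c)–(d): forbidden (ΔL, ΔJ).
Allowed pairs: 2 of 6.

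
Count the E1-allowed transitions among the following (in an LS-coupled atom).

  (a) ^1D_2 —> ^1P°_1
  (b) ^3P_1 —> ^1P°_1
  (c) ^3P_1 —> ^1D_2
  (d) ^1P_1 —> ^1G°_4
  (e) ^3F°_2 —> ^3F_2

(a) allowed
(b) forbidden (ΔS fails)
(c) forbidden (parity, ΔS fail)
(d) forbidden (ΔL, ΔJ fail)
(e) allowed
Total allowed: 2 of 5.

2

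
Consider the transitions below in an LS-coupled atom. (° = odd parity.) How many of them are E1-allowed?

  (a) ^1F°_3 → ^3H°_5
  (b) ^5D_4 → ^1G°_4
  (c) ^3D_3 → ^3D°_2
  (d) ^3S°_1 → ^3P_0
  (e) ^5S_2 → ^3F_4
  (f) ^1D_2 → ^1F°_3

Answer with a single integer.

3

(a) forbidden (parity, ΔS, ΔL, ΔJ fail)
(b) forbidden (ΔS, ΔL fail)
(c) allowed
(d) allowed
(e) forbidden (parity, ΔS, ΔL, ΔJ fail)
(f) allowed
Total allowed: 3 of 6.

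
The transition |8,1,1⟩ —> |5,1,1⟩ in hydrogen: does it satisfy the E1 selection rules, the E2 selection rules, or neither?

E2

Δl = 1 − 1 = +0; l_i + l_f = 2.
Δm_l = +0.
E1 (Δl = ±1, |Δm_l| ≤ 1): not satisfied.
E2 (Δl = 0,±2, l_i+l_f ≥ 2, |Δm_l| ≤ 2): satisfied.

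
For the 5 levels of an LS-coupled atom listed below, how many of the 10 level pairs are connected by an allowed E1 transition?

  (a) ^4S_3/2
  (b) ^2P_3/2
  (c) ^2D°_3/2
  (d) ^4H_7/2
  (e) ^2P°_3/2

(a)–(b): forbidden (parity, ΔS).
(a)–(c): forbidden (ΔS, ΔL).
(a)–(d): forbidden (parity, ΔL, ΔJ).
(a)–(e): forbidden (ΔS).
(b)–(c): allowed.
(b)–(d): forbidden (parity, ΔS, ΔL, ΔJ).
(b)–(e): allowed.
(c)–(d): forbidden (ΔS, ΔL, ΔJ).
(c)–(e): forbidden (parity).
(d)–(e): forbidden (ΔS, ΔL, ΔJ).
Allowed pairs: 2 of 10.

2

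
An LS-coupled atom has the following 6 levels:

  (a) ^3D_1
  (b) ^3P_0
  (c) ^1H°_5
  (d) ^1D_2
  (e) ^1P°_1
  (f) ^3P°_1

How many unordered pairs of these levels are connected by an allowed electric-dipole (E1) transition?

3

(a)–(b): forbidden (parity).
(a)–(c): forbidden (ΔS, ΔL, ΔJ).
(a)–(d): forbidden (parity, ΔS).
(a)–(e): forbidden (ΔS).
(a)–(f): allowed.
(b)–(c): forbidden (ΔS, ΔL, ΔJ).
(b)–(d): forbidden (parity, ΔS, ΔJ).
(b)–(e): forbidden (ΔS).
(b)–(f): allowed.
(c)–(d): forbidden (ΔL, ΔJ).
(c)–(e): forbidden (parity, ΔL, ΔJ).
(c)–(f): forbidden (parity, ΔS, ΔL, ΔJ).
(d)–(e): allowed.
(d)–(f): forbidden (ΔS).
(e)–(f): forbidden (parity, ΔS).
Allowed pairs: 3 of 15.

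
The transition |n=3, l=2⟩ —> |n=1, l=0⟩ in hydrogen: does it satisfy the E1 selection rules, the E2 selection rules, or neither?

Δl = 0 − 2 = -2; l_i + l_f = 2.
E1 (Δl = ±1): not satisfied.
E2 (Δl = 0,±2, l_i+l_f ≥ 2): satisfied.

E2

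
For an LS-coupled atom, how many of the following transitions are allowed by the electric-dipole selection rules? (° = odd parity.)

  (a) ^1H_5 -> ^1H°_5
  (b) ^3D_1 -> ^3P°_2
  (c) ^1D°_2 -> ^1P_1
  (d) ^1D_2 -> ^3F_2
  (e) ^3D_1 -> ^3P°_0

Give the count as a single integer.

(a) allowed
(b) allowed
(c) allowed
(d) forbidden (parity, ΔS fail)
(e) allowed
Total allowed: 4 of 5.

4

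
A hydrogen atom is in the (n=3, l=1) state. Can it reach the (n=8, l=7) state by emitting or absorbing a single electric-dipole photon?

Initial l = 1, final l = 7, so Δl = +6. E1 requires Δl = ±1: ✗.
The transition is electric-dipole forbidden.

forbidden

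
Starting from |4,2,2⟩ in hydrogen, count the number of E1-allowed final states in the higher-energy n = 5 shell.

4

E1 requires Δl = ±1, so l_f ∈ {1, 3}; with 0 ≤ l_f ≤ n_f−1 = 4, the allowed l_f values are {1, 3}.
For l_f = 1: m_f ∈ {m_i−1, m_i, m_i+1} ∩ [−1, 1] = {1} → 1 state.
For l_f = 3: m_f ∈ {m_i−1, m_i, m_i+1} ∩ [−3, 3] = {1, 2, 3} → 3 states.
Total: 4.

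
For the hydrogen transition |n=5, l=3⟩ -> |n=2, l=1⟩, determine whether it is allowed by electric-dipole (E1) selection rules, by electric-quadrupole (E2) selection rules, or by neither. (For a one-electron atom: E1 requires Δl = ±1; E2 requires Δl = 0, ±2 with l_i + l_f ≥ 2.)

Δl = 1 − 3 = -2; l_i + l_f = 4.
E1 (Δl = ±1): not satisfied.
E2 (Δl = 0,±2, l_i+l_f ≥ 2): satisfied.

E2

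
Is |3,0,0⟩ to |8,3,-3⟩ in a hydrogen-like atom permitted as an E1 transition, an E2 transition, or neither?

neither

Δl = 3 − 0 = +3; l_i + l_f = 3.
Δm_l = -3.
E1 (Δl = ±1, |Δm_l| ≤ 1): not satisfied.
E2 (Δl = 0,±2, l_i+l_f ≥ 2, |Δm_l| ≤ 2): not satisfied.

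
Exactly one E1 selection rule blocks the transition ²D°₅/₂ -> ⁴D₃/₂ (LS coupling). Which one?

the ΔS = 0 rule

Initial level: S=1/2, L=2, J=5/2, parity odd. Final level: S=3/2, L=2, J=3/2, parity even.
Parity must change: odd → even — ✓.
ΔS = 0: S: 1/2 → 3/2 — ✗.
ΔL = 0, ±1 (not L=0↔0): L: 2 → 2, ΔL = +0 — ✓.
ΔJ = 0, ±1 (not J=0↔0): J: 5/2 → 3/2, ΔJ = -1 — ✓.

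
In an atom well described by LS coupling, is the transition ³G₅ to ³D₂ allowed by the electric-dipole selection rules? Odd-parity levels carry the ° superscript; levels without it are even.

ΔS = 0: S: 1 → 1 — ok.
ΔJ = 0, ±1 (not J=0↔0): J: 5 → 2, ΔJ = -3 — fails.
Parity must change: even → even — fails.
ΔL = 0, ±1 (not L=0↔0): L: 4 → 2, ΔL = -2 — fails.
Rule(s) violated: parity, ΔL, ΔJ.

forbidden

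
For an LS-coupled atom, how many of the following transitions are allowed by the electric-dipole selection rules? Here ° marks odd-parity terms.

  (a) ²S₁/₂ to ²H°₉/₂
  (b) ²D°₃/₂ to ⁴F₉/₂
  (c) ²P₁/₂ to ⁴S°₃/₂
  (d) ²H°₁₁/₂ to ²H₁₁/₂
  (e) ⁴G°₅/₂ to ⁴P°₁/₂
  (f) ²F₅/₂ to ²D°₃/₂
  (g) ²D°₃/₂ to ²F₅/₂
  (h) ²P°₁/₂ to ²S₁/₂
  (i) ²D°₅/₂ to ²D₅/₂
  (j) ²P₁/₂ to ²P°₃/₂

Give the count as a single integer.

6

(a) forbidden (ΔL, ΔJ fail)
(b) forbidden (ΔS, ΔJ fail)
(c) forbidden (ΔS fails)
(d) allowed
(e) forbidden (parity, ΔL, ΔJ fail)
(f) allowed
(g) allowed
(h) allowed
(i) allowed
(j) allowed
Total allowed: 6 of 10.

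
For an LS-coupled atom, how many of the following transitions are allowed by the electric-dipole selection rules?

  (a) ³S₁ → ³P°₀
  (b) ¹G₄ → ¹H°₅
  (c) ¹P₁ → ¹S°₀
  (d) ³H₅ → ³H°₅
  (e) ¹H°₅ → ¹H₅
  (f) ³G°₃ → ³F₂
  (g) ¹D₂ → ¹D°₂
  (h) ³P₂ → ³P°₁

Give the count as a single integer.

(a) allowed
(b) allowed
(c) allowed
(d) allowed
(e) allowed
(f) allowed
(g) allowed
(h) allowed
Total allowed: 8 of 8.

8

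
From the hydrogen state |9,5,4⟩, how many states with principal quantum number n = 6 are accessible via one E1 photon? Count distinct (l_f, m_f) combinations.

2

E1 requires Δl = ±1, so l_f ∈ {4, 6}; with 0 ≤ l_f ≤ n_f−1 = 5, the allowed l_f values are {4}.
For l_f = 4: m_f ∈ {m_i−1, m_i, m_i+1} ∩ [−4, 4] = {3, 4} → 2 states.
Total: 2.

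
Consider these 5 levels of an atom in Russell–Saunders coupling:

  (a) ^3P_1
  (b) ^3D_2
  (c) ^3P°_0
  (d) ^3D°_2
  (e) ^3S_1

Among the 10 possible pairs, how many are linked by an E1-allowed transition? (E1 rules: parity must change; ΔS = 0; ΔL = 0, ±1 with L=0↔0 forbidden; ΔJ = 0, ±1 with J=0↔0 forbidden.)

4

(a)–(b): forbidden (parity).
(a)–(c): allowed.
(a)–(d): allowed.
(a)–(e): forbidden (parity).
(b)–(c): forbidden (ΔJ).
(b)–(d): allowed.
(b)–(e): forbidden (parity, ΔL).
(c)–(d): forbidden (parity, ΔJ).
(c)–(e): allowed.
(d)–(e): forbidden (ΔL).
Allowed pairs: 4 of 10.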